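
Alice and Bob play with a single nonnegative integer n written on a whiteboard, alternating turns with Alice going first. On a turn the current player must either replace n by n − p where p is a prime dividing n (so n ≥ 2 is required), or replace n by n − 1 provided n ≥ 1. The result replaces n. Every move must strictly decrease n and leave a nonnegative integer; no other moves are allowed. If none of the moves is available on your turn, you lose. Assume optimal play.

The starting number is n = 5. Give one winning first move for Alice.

Work bottom-up. With no move the player to move loses. Otherwise the position is W if at least one move leads to an L position for the opponent, and L if every move leads to a W.
n=0: no move → L
n=1: W (go to 0, an L position)
n=2: W (go to 0, an L position)
n=3: W (go to 0, an L position)
n=4: L (options 2(W), 3(W) are all W)
n=5: W (go to 0, an L position)
From 5, the L positions reachable in one move are: 0, 4. Any move reaching one of these is winning.

Move to 0.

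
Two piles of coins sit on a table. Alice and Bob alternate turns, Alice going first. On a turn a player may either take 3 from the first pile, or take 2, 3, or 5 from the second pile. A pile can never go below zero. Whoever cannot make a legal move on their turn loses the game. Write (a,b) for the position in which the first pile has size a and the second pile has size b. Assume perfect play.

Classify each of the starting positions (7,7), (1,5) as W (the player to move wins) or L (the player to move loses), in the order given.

Label each position W (a win for the player to move) or L (a loss). A position with no legal move is L; any other position is W exactly when some move reaches an L, and L when every move reaches a W.
No move ever increases a pile, so every position that can arise here has a ≤ 7 and b ≤ 7; it is enough to label the cells with 0 ≤ a ≤ 7 and 0 ≤ b ≤ 7.
Every move lowers a or b (never raises either), so fill the grid row by row in increasing a, and left to right within a row: each cell's successors are then already labelled.
      b=0  b=1  b=2  b=3  b=4  b=5  b=6  b=7
a=0:    L    L    W    W    W    W    W    L
a=1:    L    L    W    W    W    W    W    L
a=2:    L    L    W    W    W    W    W    L
a=3:    W    W    L    L    W    W    W    W
a=4:    W    W    L    L    W    W    W    W
a=5:    W    W    L    L    W    W    W    W
a=6:    L    L    W    W    W    W    W    L
a=7:    L    L    W    W    W    W    W    L
Cells with no legal move (terminal, hence L): (0,0), (0,1), (1,0), (1,1), (2,0), (2,1).
The remaining L cells, each justified by listing all of its moves:
(0,7): →(0,5)(W), (0,4)(W), (0,2)(W) — all W, so L
(1,7): →(1,5)(W), (1,4)(W), (1,2)(W) — all W, so L
(2,7): →(2,5)(W), (2,4)(W), (2,2)(W) — all W, so L
(3,2): →(0,2)(W), (3,0)(W) — all W, so L
(3,3): →(0,3)(W), (3,1)(W), (3,0)(W) — all W, so L
(4,2): →(1,2)(W), (4,0)(W) — all W, so L
(4,3): →(1,3)(W), (4,1)(W), (4,0)(W) — all W, so L
(5,2): →(2,2)(W), (5,0)(W) — all W, so L
(5,3): →(2,3)(W), (5,1)(W), (5,0)(W) — all W, so L
(6,0): →(3,0)(W) only, which is W, so L
(6,1): →(3,1)(W) only, which is W, so L
(6,7): →(3,7)(W), (6,5)(W), (6,4)(W), (6,2)(W) — all W, so L
(7,0): →(4,0)(W) only, which is W, so L
(7,1): →(4,1)(W) only, which is W, so L
(7,7): →(4,7)(W), (7,5)(W), (7,4)(W), (7,2)(W) — all W, so L
Every other cell has at least one move into one of the L cells above, so it is W.
(7,7): one of the L cells justified above, so L
(1,5): the move to (1,0) reaches an L cell, so W

(7,7): L, (1,5): W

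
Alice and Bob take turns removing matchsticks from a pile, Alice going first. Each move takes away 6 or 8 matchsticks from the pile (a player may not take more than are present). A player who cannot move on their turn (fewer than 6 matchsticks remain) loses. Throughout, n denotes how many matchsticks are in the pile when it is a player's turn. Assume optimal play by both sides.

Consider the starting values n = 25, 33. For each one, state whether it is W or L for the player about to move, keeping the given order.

25: W, 33: L

Work bottom-up. With no move the player to move loses. Otherwise the position is W if at least one move leads to an L position for the opponent, and L if every move leads to a W.
n=0: no move → L
n=1: no move → L
n=2: no move → L
n=3: no move → L
n=4: no move → L
n=5: no move → L
n=6: →0(L), so W
n=7: →1(L), so W
n=8: →2(L), so W
n=9: →3(L), so W
n=10: →4(L), so W
n=11: →5(L), so W
n=12: →4(L), so W
n=13: →5(L), so W
n=14: →8(W), 6(W) — all W, so L
n=15: →9(W), 7(W) — all W, so L
n=16: →10(W), 8(W) — all W, so L
n=17: →11(W), 9(W) — all W, so L
n=18: →12(W), 10(W) — all W, so L
n=19: →13(W), 11(W) — all W, so L
n=20: →14(L), so W
n=21: →15(L), so W
n=22: →16(L), so W
n=23: →17(L), so W
n=24: →18(L), so W
n=25: →19(L), so W
n=26: →18(L), so W
n=27: →19(L), so W
n=28: →22(W), 20(W) — all W, so L
n=29: →23(W), 21(W) — all W, so L
n=30: →24(W), 22(W) — all W, so L
n=31: →25(W), 23(W) — all W, so L
n=32: →26(W), 24(W) — all W, so L
n=33: →27(W), 25(W) — all W, so L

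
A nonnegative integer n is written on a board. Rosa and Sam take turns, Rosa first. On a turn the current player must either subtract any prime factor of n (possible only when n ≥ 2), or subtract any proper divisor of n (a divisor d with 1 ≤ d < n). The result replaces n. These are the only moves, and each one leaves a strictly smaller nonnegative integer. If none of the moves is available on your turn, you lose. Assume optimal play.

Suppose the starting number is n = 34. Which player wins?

Rosa wins.

Work bottom-up. With no move the player to move loses. Otherwise the position is W if at least one move leads to an L position for the opponent, and L if every move leads to a W.
n=0: no move → L
n=1: no move → L
n=2: →0(L), so W
n=3: →0(L), so W
n=4: →2(W), 3(W) — all W, so L
n=5: →0(L), so W
n=6: →4(L), so W
n=7: →0(L), so W
n=8: →4(L), so W
n=9: →6(W), 8(W) — all W, so L
n=10: →9(L), so W
n=11: →0(L), so W
n=12: →9(L), so W
n=13: →0(L), so W
n=14: →7(W), 12(W), 13(W) — all W, so L
n=15: →14(L), so W
n=16: →14(L), so W
n=17: →0(L), so W
n=18: →9(L), so W
n=19: →0(L), so W
n=20: →10(W), 15(W), 16(W), 18(W), 19(W) — all W, so L
n=21: →14(L), so W
n=22: →20(L), so W
n=23: →0(L), so W
n=24: →20(L), so W
n=25: →20(L), so W
n=26: →13(W), 24(W), 25(W) — all W, so L
n=27: →26(L), so W
n=28: →14(L), so W
n=29: →0(L), so W
n=30: →20(L), so W
n=31: →0(L), so W
n=32: →16(W), 24(W), 28(W), 30(W), 31(W) — all W, so L
n=33: →32(L), so W
n=34: →32(L), so W
The starting position 34 is W: Rosa should move to 32, handing over an L position.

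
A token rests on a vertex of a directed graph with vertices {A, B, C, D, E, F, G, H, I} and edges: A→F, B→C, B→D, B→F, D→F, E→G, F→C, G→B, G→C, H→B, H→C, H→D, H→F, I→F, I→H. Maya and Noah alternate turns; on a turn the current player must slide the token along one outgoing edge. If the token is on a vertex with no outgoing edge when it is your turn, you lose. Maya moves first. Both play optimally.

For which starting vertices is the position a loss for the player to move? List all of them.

Build the W/L table. Terminal = L. A non-terminal position is W if it has a move to some L; otherwise it is L.
Every edge goes from a vertex to one that appears earlier in the order C, F, D, B, G, H, A, E, I, so processing vertices in that order labels each vertex after all of its successors.
C: no outgoing edge → L
F: reaches L-position C → W
D: only reaches F(W), which is W → L
B: reaches L-position D → W
G: reaches L-position C → W
H: reaches L-position D → W
A: only reaches F(W), which is W → L
E: only reaches G(W), which is W → L
I: only reaches H(W), F(W), all W → L
Reading off the rows marked L gives the requested list; there are 5 such vertices.

A, C, D, E, I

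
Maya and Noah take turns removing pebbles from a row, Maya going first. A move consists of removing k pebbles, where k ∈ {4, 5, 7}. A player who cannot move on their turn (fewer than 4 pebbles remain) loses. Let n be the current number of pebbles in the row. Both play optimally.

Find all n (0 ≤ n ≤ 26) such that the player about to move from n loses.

0, 1, 2, 3, 11, 12, 13, 14, 22, 23, 24, 25

Use the standard recursion: the mover loses at a terminal position; elsewhere, the mover wins exactly when some move hands the opponent an L position.
n=0: no move → L
n=1: no move → L
n=2: no move → L
n=3: no move → L
n=4: →0(L), so W
n=5: →1(L), so W
n=6: →2(L), so W
n=7: →3(L), so W
n=8: →3(L), so W
n=9: →2(L), so W
n=10: →3(L), so W
n=11: →7(W), 6(W), 4(W) — all W, so L
n=12: →8(W), 7(W), 5(W) — all W, so L
n=13: →9(W), 8(W), 6(W) — all W, so L
n=14: →10(W), 9(W), 7(W) — all W, so L
n=15: →11(L), so W
n=16: →12(L), so W
n=17: →13(L), so W
n=18: →14(L), so W
n=19: →14(L), so W
n=20: →13(L), so W
n=21: →14(L), so W
n=22: →18(W), 17(W), 15(W) — all W, so L
n=23: →19(W), 18(W), 16(W) — all W, so L
n=24: →20(W), 19(W), 17(W) — all W, so L
n=25: →21(W), 20(W), 18(W) — all W, so L
n=26: →22(L), so W
Reading off the rows marked L gives the requested list; there are 12 such values of n.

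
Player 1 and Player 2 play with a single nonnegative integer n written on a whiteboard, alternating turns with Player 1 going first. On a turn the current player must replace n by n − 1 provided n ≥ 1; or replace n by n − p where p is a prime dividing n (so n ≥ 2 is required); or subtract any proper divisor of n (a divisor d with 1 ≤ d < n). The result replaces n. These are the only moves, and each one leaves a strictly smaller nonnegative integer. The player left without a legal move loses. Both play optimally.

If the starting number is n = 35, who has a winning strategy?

Player 2 wins.

Work bottom-up. With no move the player to move loses. Otherwise the position is W if at least one move leads to an L position for the opponent, and L if every move leads to a W.
n=0: no move → L
n=1: →0(L), so W
n=2: →0(L), so W
n=3: →0(L), so W
n=4: →2(W), 3(W) — all W, so L
n=5: →0(L), so W
n=6: →4(L), so W
n=7: →0(L), so W
n=8: →4(L), so W
n=9: →6(W), 8(W) — all W, so L
n=10: →9(L), so W
n=11: →0(L), so W
n=12: →9(L), so W
n=13: →0(L), so W
n=14: →7(W), 12(W), 13(W) — all W, so L
n=15: →14(L), so W
n=16: →14(L), so W
n=17: →0(L), so W
n=18: →9(L), so W
n=19: →0(L), so W
n=20: →10(W), 15(W), 16(W), 18(W), 19(W) — all W, so L
n=21: →14(L), so W
n=22: →20(L), so W
n=23: →0(L), so W
n=24: →20(L), so W
n=25: →20(L), so W
n=26: →13(W), 24(W), 25(W) — all W, so L
n=27: →26(L), so W
n=28: →14(L), so W
n=29: →0(L), so W
n=30: →20(L), so W
n=31: →0(L), so W
n=32: →16(W), 24(W), 28(W), 30(W), 31(W) — all W, so L
n=33: →32(L), so W
n=34: →32(L), so W
n=35: →28(W), 30(W), 34(W) — all W, so L
Every move from 35 reaches a W position, so the mover loses.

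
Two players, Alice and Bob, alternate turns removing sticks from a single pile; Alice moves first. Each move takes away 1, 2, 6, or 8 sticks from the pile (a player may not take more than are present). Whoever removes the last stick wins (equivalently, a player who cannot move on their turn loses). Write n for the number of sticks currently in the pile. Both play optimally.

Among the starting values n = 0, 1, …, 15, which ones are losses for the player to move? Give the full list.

Positions with no move are L. A position that does have a move is losing for the player to move precisely when every available move leads to a winning position for the opponent. Fill in the labels:
n=0: no move → L
n=1: W (go to 0, an L position)
n=2: W (go to 0, an L position)
n=3: L (options 2(W), 1(W) are all W)
n=4: W (go to 3, an L position)
n=5: W (go to 3, an L position)
n=6: W (go to 0, an L position)
n=7: L (options 6(W), 5(W), 1(W) are all W)
n=8: W (go to 7, an L position)
n=9: W (go to 7, an L position)
n=10: L (options 9(W), 8(W), 4(W), 2(W) are all W)
n=11: W (go to 10, an L position)
n=12: W (go to 10, an L position)
n=13: W (go to 7, an L position)
n=14: L (options 13(W), 12(W), 8(W), 6(W) are all W)
n=15: W (go to 14, an L position)
The losing starting values of n are exactly the entries labelled L in this table (5 of them).

0, 3, 7, 10, 14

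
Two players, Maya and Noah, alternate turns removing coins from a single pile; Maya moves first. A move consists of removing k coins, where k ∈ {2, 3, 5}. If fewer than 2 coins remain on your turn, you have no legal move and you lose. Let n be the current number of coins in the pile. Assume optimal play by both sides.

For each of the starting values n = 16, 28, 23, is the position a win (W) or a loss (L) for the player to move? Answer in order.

16: W, 28: L, 23: W

Use the standard recursion: the mover loses at a terminal position; elsewhere, the mover wins exactly when some move hands the opponent an L position.
n=0: no move → L
n=1: no move → L
n=2: can move to 0, which is L ⇒ W
n=3: can move to 1, which is L ⇒ W
n=4: can move to 1, which is L ⇒ W
n=5: can move to 0, which is L ⇒ W
n=6: can move to 1, which is L ⇒ W
n=7: moves to 5(W), 4(W), 2(W); every one is W ⇒ L
n=8: moves to 6(W), 5(W), 3(W); every one is W ⇒ L
n=9: can move to 7, which is L ⇒ W
n=10: can move to 8, which is L ⇒ W
n=11: can move to 8, which is L ⇒ W
n=12: can move to 7, which is L ⇒ W
n=13: can move to 8, which is L ⇒ W
n=14: moves to 12(W), 11(W), 9(W); every one is W ⇒ L
n=15: moves to 13(W), 12(W), 10(W); every one is W ⇒ L
n=16: can move to 14, which is L ⇒ W
n=17: can move to 15, which is L ⇒ W
n=18: can move to 15, which is L ⇒ W
n=19: can move to 14, which is L ⇒ W
n=20: can move to 15, which is L ⇒ W
n=21: moves to 19(W), 18(W), 16(W); every one is W ⇒ L
n=22: moves to 20(W), 19(W), 17(W); every one is W ⇒ L
n=23: can move to 21, which is L ⇒ W
n=24: can move to 22, which is L ⇒ W
n=25: can move to 22, which is L ⇒ W
n=26: can move to 21, which is L ⇒ W
n=27: can move to 22, which is L ⇒ W
n=28: moves to 26(W), 25(W), 23(W); every one is W ⇒ L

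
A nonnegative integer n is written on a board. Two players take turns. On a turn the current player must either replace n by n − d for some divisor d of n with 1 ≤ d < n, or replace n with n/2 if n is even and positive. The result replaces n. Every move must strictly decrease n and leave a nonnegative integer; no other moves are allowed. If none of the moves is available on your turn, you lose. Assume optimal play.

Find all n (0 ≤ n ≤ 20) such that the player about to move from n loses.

Use the standard recursion: the mover loses at a terminal position; elsewhere, the mover wins exactly when some move hands the opponent an L position.
n=0: no move → L
n=1: no move → L
n=2: reaches L-position 1 → W
n=3: only reaches 2(W), which is W → L
n=4: reaches L-position 3 → W
n=5: only reaches 4(W), which is W → L
n=6: reaches L-position 3 → W
n=7: only reaches 6(W), which is W → L
n=8: reaches L-position 7 → W
n=9: only reaches 6(W), 8(W), all W → L
n=10: reaches L-position 5 → W
n=11: only reaches 10(W), which is W → L
n=12: reaches L-position 9 → W
n=13: only reaches 12(W), which is W → L
n=14: reaches L-position 7 → W
n=15: only reaches 10(W), 12(W), 14(W), all W → L
n=16: reaches L-position 15 → W
n=17: only reaches 16(W), which is W → L
n=18: reaches L-position 9 → W
n=19: only reaches 18(W), which is W → L
n=20: reaches L-position 15 → W
Reading off the rows marked L gives the requested list; there are 11 such values of n.

0, 1, 3, 5, 7, 9, 11, 13, 15, 17, 19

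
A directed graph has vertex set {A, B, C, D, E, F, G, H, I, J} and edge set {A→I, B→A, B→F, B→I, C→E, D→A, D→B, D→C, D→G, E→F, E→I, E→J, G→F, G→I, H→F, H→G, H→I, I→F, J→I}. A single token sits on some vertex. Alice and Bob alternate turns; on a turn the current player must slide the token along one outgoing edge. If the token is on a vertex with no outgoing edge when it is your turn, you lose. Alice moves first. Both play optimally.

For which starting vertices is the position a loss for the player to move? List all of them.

A, C, F, J

Label each position W (a win for the player to move) or L (a loss). A position with no legal move is L; any other position is W exactly when some move reaches an L, and L when every move reaches a W.
Every edge goes from a vertex to one that appears earlier in the order F, I, A, G, H, B, J, E, C, D, so processing vertices in that order labels each vertex after all of its successors.
F: no outgoing edge → L
I: reaches L-position F → W
A: only reaches I(W), which is W → L
G: reaches L-position F → W
H: reaches L-position F → W
B: reaches L-position A → W
J: only reaches I(W), which is W → L
E: reaches L-position J → W
C: only reaches E(W), which is W → L
D: reaches L-position C → W
The losing starting vertices are exactly the entries labelled L in this table (4 of them).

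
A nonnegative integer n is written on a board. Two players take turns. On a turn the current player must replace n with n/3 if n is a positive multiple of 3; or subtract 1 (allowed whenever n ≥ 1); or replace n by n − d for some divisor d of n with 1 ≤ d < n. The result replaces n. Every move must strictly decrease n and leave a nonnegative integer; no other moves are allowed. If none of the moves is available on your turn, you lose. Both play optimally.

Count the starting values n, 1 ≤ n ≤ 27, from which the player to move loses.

10

Classify positions by backward induction: terminal positions (no move available) are L. From any other position, the mover wins iff some move reaches an L.
n=0: no move → L
n=1: reaches L-position 0 → W
n=2: only reaches 1(W), which is W → L
n=3: reaches L-position 2 → W
n=4: reaches L-position 2 → W
n=5: only reaches 4(W), which is W → L
n=6: reaches L-position 2 → W
n=7: only reaches 6(W), which is W → L
n=8: reaches L-position 7 → W
n=9: only reaches 3(W), 6(W), 8(W), all W → L
n=10: reaches L-position 5 → W
n=11: only reaches 10(W), which is W → L
n=12: reaches L-position 9 → W
n=13: only reaches 12(W), which is W → L
n=14: reaches L-position 7 → W
n=15: reaches L-position 5 → W
n=16: only reaches 8(W), 12(W), 14(W), 15(W), all W → L
n=17: reaches L-position 16 → W
n=18: reaches L-position 9 → W
n=19: only reaches 18(W), which is W → L
n=20: reaches L-position 16 → W
n=21: reaches L-position 7 → W
n=22: reaches L-position 11 → W
n=23: only reaches 22(W), which is W → L
n=24: reaches L-position 16 → W
n=25: only reaches 20(W), 24(W), all W → L
n=26: reaches L-position 13 → W
n=27: reaches L-position 9 → W
L entries with 1 ≤ n ≤ 27 (n=0 is outside the asked range and is not counted): n = 2, 5, 7, 9, 11, 13, 16, 19, 23, 25; that makes 10.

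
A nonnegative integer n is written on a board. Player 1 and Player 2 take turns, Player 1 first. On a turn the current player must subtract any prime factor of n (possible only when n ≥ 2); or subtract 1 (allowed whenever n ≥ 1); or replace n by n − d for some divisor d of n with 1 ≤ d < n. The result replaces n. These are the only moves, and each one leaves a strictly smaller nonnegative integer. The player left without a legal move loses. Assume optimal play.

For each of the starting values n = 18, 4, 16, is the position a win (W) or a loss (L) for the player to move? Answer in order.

18: W, 4: L, 16: W

Label each position W (a win for the player to move) or L (a loss). A position with no legal move is L; any other position is W exactly when some move reaches an L, and L when every move reaches a W.
n=0: no move → L
n=1: can move to 0, which is L ⇒ W
n=2: can move to 0, which is L ⇒ W
n=3: can move to 0, which is L ⇒ W
n=4: moves to 2(W), 3(W); every one is W ⇒ L
n=5: can move to 0, which is L ⇒ W
n=6: can move to 4, which is L ⇒ W
n=7: can move to 0, which is L ⇒ W
n=8: can move to 4, which is L ⇒ W
n=9: moves to 6(W), 8(W); every one is W ⇒ L
n=10: can move to 9, which is L ⇒ W
n=11: can move to 0, which is L ⇒ W
n=12: can move to 9, which is L ⇒ W
n=13: can move to 0, which is L ⇒ W
n=14: moves to 7(W), 12(W), 13(W); every one is W ⇒ L
n=15: can move to 14, which is L ⇒ W
n=16: can move to 14, which is L ⇒ W
n=17: can move to 0, which is L ⇒ W
n=18: can move to 9, which is L ⇒ W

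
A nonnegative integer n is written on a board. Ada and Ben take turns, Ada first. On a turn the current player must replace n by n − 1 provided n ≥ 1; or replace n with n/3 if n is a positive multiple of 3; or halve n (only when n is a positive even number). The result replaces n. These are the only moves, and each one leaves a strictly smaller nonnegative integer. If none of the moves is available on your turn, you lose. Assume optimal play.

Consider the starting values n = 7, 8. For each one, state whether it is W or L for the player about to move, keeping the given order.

7: L, 8: W

Compute win/loss labels from the base case upward. A position with no move is L. Any other position is W if it can reach an L in one move, else L.
n=0: no move → L
n=1: →0(L), so W
n=2: →1(W) only, which is W, so L
n=3: →2(L), so W
n=4: →2(L), so W
n=5: →4(W) only, which is W, so L
n=6: →2(L), so W
n=7: →6(W) only, which is W, so L
n=8: →7(L), so W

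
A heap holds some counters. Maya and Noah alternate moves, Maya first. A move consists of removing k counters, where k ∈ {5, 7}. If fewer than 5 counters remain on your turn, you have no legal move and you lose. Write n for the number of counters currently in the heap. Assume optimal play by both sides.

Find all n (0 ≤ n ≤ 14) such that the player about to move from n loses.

0, 1, 2, 3, 4, 12, 13, 14

Compute win/loss labels from the base case upward. A position with no move is L. Any other position is W if it can reach an L in one move, else L.
n=0: no move → L
n=1: no move → L
n=2: no move → L
n=3: no move → L
n=4: no move → L
n=5: W (go to 0, an L position)
n=6: W (go to 1, an L position)
n=7: W (go to 2, an L position)
n=8: W (go to 3, an L position)
n=9: W (go to 4, an L position)
n=10: W (go to 3, an L position)
n=11: W (go to 4, an L position)
n=12: L (options 7(W), 5(W) are all W)
n=13: L (options 8(W), 6(W) are all W)
n=14: L (options 9(W), 7(W) are all W)
Reading off the rows marked L gives the requested list; there are 8 such values of n.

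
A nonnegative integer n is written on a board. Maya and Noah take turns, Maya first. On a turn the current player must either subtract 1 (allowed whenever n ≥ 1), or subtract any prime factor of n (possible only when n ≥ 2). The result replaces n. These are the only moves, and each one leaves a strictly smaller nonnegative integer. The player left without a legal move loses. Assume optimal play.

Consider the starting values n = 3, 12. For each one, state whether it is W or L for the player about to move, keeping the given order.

Classify positions by backward induction: terminal positions (no move available) are L. From any other position, the mover wins iff some move reaches an L.
n=0: no move → L
n=1: reaches L-position 0 → W
n=2: reaches L-position 0 → W
n=3: reaches L-position 0 → W
n=4: only reaches 2(W), 3(W), all W → L
n=5: reaches L-position 0 → W
n=6: reaches L-position 4 → W
n=7: reaches L-position 0 → W
n=8: only reaches 6(W), 7(W), all W → L
n=9: reaches L-position 8 → W
n=10: reaches L-position 8 → W
n=11: reaches L-position 0 → W
n=12: only reaches 9(W), 10(W), 11(W), all W → L

3: W, 12: L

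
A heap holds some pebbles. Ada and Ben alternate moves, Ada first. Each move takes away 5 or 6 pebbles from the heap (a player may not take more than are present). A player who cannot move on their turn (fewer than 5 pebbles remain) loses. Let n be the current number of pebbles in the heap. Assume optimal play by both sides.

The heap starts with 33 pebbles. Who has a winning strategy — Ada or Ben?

Ben wins.

Positions with no move are L. A position that does have a move is losing for the player to move precisely when every available move leads to a winning position for the opponent. Fill in the labels:
n=0: no move → L
n=1: no move → L
n=2: no move → L
n=3: no move → L
n=4: no move → L
n=5: reaches L-position 0 → W
n=6: reaches L-position 1 → W
n=7: reaches L-position 2 → W
n=8: reaches L-position 3 → W
n=9: reaches L-position 4 → W
n=10: reaches L-position 4 → W
n=11: only reaches 6(W), 5(W), all W → L
n=12: only reaches 7(W), 6(W), all W → L
n=13: only reaches 8(W), 7(W), all W → L
n=14: only reaches 9(W), 8(W), all W → L
n=15: only reaches 10(W), 9(W), all W → L
n=16: reaches L-position 11 → W
n=17: reaches L-position 12 → W
n=18: reaches L-position 13 → W
n=19: reaches L-position 14 → W
n=20: reaches L-position 15 → W
n=21: reaches L-position 15 → W
n=22: only reaches 17(W), 16(W), all W → L
n=23: only reaches 18(W), 17(W), all W → L
n=24: only reaches 19(W), 18(W), all W → L
n=25: only reaches 20(W), 19(W), all W → L
n=26: only reaches 21(W), 20(W), all W → L
n=27: reaches L-position 22 → W
n=28: reaches L-position 23 → W
n=29: reaches L-position 24 → W
n=30: reaches L-position 25 → W
n=31: reaches L-position 26 → W
n=32: reaches L-position 26 → W
n=33: only reaches 28(W), 27(W), all W → L
Every move from 33 reaches a W position, so the mover loses.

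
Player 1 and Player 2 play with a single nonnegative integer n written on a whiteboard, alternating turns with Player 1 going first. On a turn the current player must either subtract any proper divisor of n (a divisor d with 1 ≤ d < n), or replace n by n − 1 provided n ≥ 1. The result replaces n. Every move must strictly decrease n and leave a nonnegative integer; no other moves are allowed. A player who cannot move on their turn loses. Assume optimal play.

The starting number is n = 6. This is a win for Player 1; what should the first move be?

Move to 5.

Compute win/loss labels from the base case upward. A position with no move is L. Any other position is W if it can reach an L in one move, else L.
n=0: no move → L
n=1: reaches L-position 0 → W
n=2: only reaches 1(W), which is W → L
n=3: reaches L-position 2 → W
n=4: reaches L-position 2 → W
n=5: only reaches 4(W), which is W → L
n=6: reaches L-position 5 → W
From 6, the L positions reachable in one move are: 5.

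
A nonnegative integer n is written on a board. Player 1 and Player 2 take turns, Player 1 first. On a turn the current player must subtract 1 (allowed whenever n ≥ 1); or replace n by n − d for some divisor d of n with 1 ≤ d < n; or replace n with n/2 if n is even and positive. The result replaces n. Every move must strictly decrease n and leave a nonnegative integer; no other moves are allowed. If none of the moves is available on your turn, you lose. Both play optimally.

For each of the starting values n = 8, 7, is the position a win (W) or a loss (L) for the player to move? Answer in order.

8: W, 7: L

Work bottom-up. With no move the player to move loses. Otherwise the position is W if at least one move leads to an L position for the opponent, and L if every move leads to a W.
n=0: no move → L
n=1: reaches L-position 0 → W
n=2: only reaches 1(W), which is W → L
n=3: reaches L-position 2 → W
n=4: reaches L-position 2 → W
n=5: only reaches 4(W), which is W → L
n=6: reaches L-position 5 → W
n=7: only reaches 6(W), which is W → L
n=8: reaches L-position 7 → W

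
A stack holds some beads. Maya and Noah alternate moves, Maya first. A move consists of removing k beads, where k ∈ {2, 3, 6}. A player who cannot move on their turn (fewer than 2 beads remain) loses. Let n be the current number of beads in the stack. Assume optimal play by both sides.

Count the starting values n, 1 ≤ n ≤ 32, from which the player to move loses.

Classify positions by backward induction: terminal positions (no move available) are L. From any other position, the mover wins iff some move reaches an L.
n=0: no move → L
n=1: no move → L
n=2: reaches L-position 0 → W
n=3: reaches L-position 1 → W
n=4: reaches L-position 1 → W
n=5: only reaches 3(W), 2(W), all W → L
n=6: reaches L-position 0 → W
n=7: reaches L-position 5 → W
n=8: reaches L-position 5 → W
n=9: only reaches 7(W), 6(W), 3(W), all W → L
n=10: only reaches 8(W), 7(W), 4(W), all W → L
n=11: reaches L-position 9 → W
n=12: reaches L-position 10 → W
n=13: reaches L-position 10 → W
n=14: only reaches 12(W), 11(W), 8(W), all W → L
n=15: reaches L-position 9 → W
n=16: reaches L-position 14 → W
n=17: reaches L-position 14 → W
n=18: only reaches 16(W), 15(W), 12(W), all W → L
n=19: only reaches 17(W), 16(W), 13(W), all W → L
n=20: reaches L-position 18 → W
n=21: reaches L-position 19 → W
n=22: reaches L-position 19 → W
n=23: only reaches 21(W), 20(W), 17(W), all W → L
n=24: reaches L-position 18 → W
n=25: reaches L-position 23 → W
n=26: reaches L-position 23 → W
n=27: only reaches 25(W), 24(W), 21(W), all W → L
n=28: only reaches 26(W), 25(W), 22(W), all W → L
n=29: reaches L-position 27 → W
n=30: reaches L-position 28 → W
n=31: reaches L-position 28 → W
n=32: only reaches 30(W), 29(W), 26(W), all W → L
L entries with 1 ≤ n ≤ 32 (n=0 is outside the asked range and is not counted): n = 1, 5, 9, 10, 14, 18, 19, 23, 27, 28, 32; that makes 11.

11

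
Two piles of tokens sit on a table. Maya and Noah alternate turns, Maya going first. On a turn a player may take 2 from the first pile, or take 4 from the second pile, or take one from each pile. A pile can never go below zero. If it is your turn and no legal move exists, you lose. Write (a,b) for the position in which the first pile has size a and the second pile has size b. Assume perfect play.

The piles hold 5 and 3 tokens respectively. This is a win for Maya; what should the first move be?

Label each position W (a win for the player to move) or L (a loss). A position with no legal move is L; any other position is W exactly when some move reaches an L, and L when every move reaches a W.
No move ever increases a pile, so every position that can arise here has a ≤ 5 and b ≤ 3; it is enough to label the cells with 0 ≤ a ≤ 5 and 0 ≤ b ≤ 3.
Every move lowers a or b (never raises either), so fill the grid row by row in increasing a, and left to right within a row: each cell's successors are then already labelled.
      b=0  b=1  b=2  b=3
a=0:    L    L    L    L
a=1:    L    W    W    W
a=2:    W    W    W    W
a=3:    W    L    L    L
a=4:    L    L    W    W
a=5:    L    W    W    W
Cells with no legal move (terminal, hence L): (0,0), (0,1), (0,2), (0,3), (1,0).
The remaining L cells, each justified by listing all of its moves:
(3,1): only reaches (1,1)(W), (2,0)(W), all W → L
(3,2): only reaches (1,2)(W), (2,1)(W), all W → L
(3,3): only reaches (1,3)(W), (2,2)(W), all W → L
(4,0): only reaches (2,0)(W), which is W → L
(4,1): only reaches (2,1)(W), (3,0)(W), all W → L
(5,0): only reaches (3,0)(W), which is W → L
Every other cell has at least one move into one of the L cells above, so it is W.
From (5,3), the L positions reachable in one move are: (3,3).

Move to (3,3).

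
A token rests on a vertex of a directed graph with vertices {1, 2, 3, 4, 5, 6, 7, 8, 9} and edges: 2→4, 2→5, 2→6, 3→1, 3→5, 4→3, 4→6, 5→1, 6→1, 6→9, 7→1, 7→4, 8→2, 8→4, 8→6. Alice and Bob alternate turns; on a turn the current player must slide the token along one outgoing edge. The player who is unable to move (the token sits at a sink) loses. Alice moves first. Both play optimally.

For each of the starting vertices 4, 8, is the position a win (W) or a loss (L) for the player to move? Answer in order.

Compute win/loss labels from the base case upward. A position with no move is L. Any other position is W if it can reach an L in one move, else L.
Every edge goes from a vertex to one that appears earlier in the order 9, 1, 5, 6, 3, 4, 2, 7, 8, so processing vertices in that order labels each vertex after all of its successors.
9: no outgoing edge → L
1: no outgoing edge → L
5: W (go to 1, an L position)
6: W (go to 1, an L position)
3: W (go to 1, an L position)
4: L (options 3(W), 6(W) are all W)
2: W (go to 4, an L position)
7: W (go to 4, an L position)
8: W (go to 4, an L position)

4: L, 8: W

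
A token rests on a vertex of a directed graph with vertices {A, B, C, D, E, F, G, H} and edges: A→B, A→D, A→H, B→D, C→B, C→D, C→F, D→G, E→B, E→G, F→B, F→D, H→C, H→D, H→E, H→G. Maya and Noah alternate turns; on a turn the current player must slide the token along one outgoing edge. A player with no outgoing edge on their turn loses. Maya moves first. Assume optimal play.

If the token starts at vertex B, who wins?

Noah wins.

Build the W/L table. Terminal = L. A non-terminal position is W if it has a move to some L; otherwise it is L.
Every edge goes from a vertex to one that appears earlier in the order G, D, B, E, F, C, H, A, so processing vertices in that order labels each vertex after all of its successors.
G: no outgoing edge → L
D: can move to G, which is L ⇒ W
B: the only move is to D(W), a W ⇒ L
E: can move to B, which is L ⇒ W
F: can move to B, which is L ⇒ W
C: can move to B, which is L ⇒ W
H: can move to G, which is L ⇒ W
A: can move to B, which is L ⇒ W
Every move from B reaches a W position, so the mover loses.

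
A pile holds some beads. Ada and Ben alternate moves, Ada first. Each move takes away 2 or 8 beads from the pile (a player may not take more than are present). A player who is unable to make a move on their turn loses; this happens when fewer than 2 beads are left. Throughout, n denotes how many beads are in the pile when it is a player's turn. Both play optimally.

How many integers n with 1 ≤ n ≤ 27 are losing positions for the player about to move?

Use the standard recursion: the mover loses at a terminal position; elsewhere, the mover wins exactly when some move hands the opponent an L position.
n=0: no move → L
n=1: no move → L
n=2: can move to 0, which is L ⇒ W
n=3: can move to 1, which is L ⇒ W
n=4: the only move is to 2(W), a W ⇒ L
n=5: the only move is to 3(W), a W ⇒ L
n=6: can move to 4, which is L ⇒ W
n=7: can move to 5, which is L ⇒ W
n=8: can move to 0, which is L ⇒ W
n=9: can move to 1, which is L ⇒ W
n=10: moves to 8(W), 2(W); every one is W ⇒ L
n=11: moves to 9(W), 3(W); every one is W ⇒ L
n=12: can move to 10, which is L ⇒ W
n=13: can move to 11, which is L ⇒ W
n=14: moves to 12(W), 6(W); every one is W ⇒ L
n=15: moves to 13(W), 7(W); every one is W ⇒ L
n=16: can move to 14, which is L ⇒ W
n=17: can move to 15, which is L ⇒ W
n=18: can move to 10, which is L ⇒ W
n=19: can move to 11, which is L ⇒ W
n=20: moves to 18(W), 12(W); every one is W ⇒ L
n=21: moves to 19(W), 13(W); every one is W ⇒ L
n=22: can move to 20, which is L ⇒ W
n=23: can move to 21, which is L ⇒ W
n=24: moves to 22(W), 16(W); every one is W ⇒ L
n=25: moves to 23(W), 17(W); every one is W ⇒ L
n=26: can move to 24, which is L ⇒ W
n=27: can move to 25, which is L ⇒ W
L entries with 1 ≤ n ≤ 27 (n=0 is outside the asked range and is not counted): n = 1, 4, 5, 10, 11, 14, 15, 20, 21, 24, 25; that makes 11.

11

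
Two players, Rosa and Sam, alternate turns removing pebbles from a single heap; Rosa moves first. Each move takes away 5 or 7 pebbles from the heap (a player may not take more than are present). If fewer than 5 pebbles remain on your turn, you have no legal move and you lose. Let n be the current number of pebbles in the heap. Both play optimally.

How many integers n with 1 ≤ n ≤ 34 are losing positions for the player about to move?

14

Compute win/loss labels from the base case upward. A position with no move is L. Any other position is W if it can reach an L in one move, else L.
n=0: no move → L
n=1: no move → L
n=2: no move → L
n=3: no move → L
n=4: no move → L
n=5: →0(L), so W
n=6: →1(L), so W
n=7: →2(L), so W
n=8: →3(L), so W
n=9: →4(L), so W
n=10: →3(L), so W
n=11: →4(L), so W
n=12: →7(W), 5(W) — all W, so L
n=13: →8(W), 6(W) — all W, so L
n=14: →9(W), 7(W) — all W, so L
n=15: →10(W), 8(W) — all W, so L
n=16: →11(W), 9(W) — all W, so L
n=17: →12(L), so W
n=18: →13(L), so W
n=19: →14(L), so W
n=20: →15(L), so W
n=21: →16(L), so W
n=22: →15(L), so W
n=23: →16(L), so W
n=24: →19(W), 17(W) — all W, so L
n=25: →20(W), 18(W) — all W, so L
n=26: →21(W), 19(W) — all W, so L
n=27: →22(W), 20(W) — all W, so L
n=28: →23(W), 21(W) — all W, so L
n=29: →24(L), so W
n=30: →25(L), so W
n=31: →26(L), so W
n=32: →27(L), so W
n=33: →28(L), so W
n=34: →27(L), so W
L entries with 1 ≤ n ≤ 34 (n=0 is outside the asked range and is not counted): n = 1, 2, 3, 4, 12, 13, 14, 15, 16, 24, 25, 26, 27, 28; that makes 14.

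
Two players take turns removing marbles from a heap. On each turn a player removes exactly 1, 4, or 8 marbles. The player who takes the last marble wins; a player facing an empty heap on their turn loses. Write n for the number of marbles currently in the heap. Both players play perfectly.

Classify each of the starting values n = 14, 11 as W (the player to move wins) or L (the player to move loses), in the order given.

Use the standard recursion: the mover loses at a terminal position; elsewhere, the mover wins exactly when some move hands the opponent an L position.
n=0: no move → L
n=1: →0(L), so W
n=2: →1(W) only, which is W, so L
n=3: →2(L), so W
n=4: →0(L), so W
n=5: →4(W), 1(W) — all W, so L
n=6: →5(L), so W
n=7: →6(W), 3(W) — all W, so L
n=8: →7(L), so W
n=9: →5(L), so W
n=10: →2(L), so W
n=11: →7(L), so W
n=12: →11(W), 8(W), 4(W) — all W, so L
n=13: →12(L), so W
n=14: →13(W), 10(W), 6(W) — all W, so L

14: L, 11: W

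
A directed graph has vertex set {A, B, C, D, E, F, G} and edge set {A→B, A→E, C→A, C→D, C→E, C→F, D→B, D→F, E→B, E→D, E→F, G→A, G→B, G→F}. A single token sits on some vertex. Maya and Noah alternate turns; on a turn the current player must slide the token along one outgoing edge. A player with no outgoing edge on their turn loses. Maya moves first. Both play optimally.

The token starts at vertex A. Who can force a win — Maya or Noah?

Classify positions by backward induction: terminal positions (no move available) are L. From any other position, the mover wins iff some move reaches an L.
Every edge goes from a vertex to one that appears earlier in the order F, B, D, E, A, C, G, so processing vertices in that order labels each vertex after all of its successors.
F: no outgoing edge → L
B: no outgoing edge → L
D: can move to B, which is L ⇒ W
E: can move to B, which is L ⇒ W
A: can move to B, which is L ⇒ W
C: can move to F, which is L ⇒ W
G: can move to B, which is L ⇒ W
From A Maya can move to B, reaching an L position.

Maya wins.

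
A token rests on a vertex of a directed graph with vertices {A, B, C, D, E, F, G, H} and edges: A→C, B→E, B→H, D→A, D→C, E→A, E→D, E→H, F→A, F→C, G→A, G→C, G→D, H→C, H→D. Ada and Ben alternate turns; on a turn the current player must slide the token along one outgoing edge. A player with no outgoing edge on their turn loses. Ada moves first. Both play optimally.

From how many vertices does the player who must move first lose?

Label each position W (a win for the player to move) or L (a loss). A position with no legal move is L; any other position is W exactly when some move reaches an L, and L when every move reaches a W.
Every edge goes from a vertex to one that appears earlier in the order C, A, D, H, E, F, G, B, so processing vertices in that order labels each vertex after all of its successors.
C: no outgoing edge → L
A: →C(L), so W
D: →C(L), so W
H: →C(L), so W
E: →H(W), D(W), A(W) — all W, so L
F: →C(L), so W
G: →C(L), so W
B: →E(L), so W
The L vertices are C, E; that is 2 in all.

2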